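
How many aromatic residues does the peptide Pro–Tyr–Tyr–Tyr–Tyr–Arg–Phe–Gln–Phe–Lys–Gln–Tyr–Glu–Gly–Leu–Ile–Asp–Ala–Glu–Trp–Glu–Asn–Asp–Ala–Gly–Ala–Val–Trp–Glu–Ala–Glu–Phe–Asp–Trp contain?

11

The aromatic amino acids are Phe (F, benzyl), Trp (W, indole), and Tyr (Y, phenol).
Matching residues: Tyr2, Tyr3, Tyr4, Tyr5, Phe7, Phe9, Tyr12, Trp20, Trp28, Phe32, Trp34.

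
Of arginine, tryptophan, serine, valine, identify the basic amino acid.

arginine

K, R, and H are the three residues with basic side chains (ε-amine, guanidinium, and imidazole respectively).
Of the listed options, only arginine belongs to this group.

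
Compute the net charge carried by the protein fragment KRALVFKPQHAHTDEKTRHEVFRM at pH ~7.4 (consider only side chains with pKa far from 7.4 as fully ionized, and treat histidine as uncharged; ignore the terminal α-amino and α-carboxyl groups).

Near pH 7.4, K and R contribute +1 each, D and E contribute −1 each, and every other side chain (His included, as stated) is uncharged.
Positive (K, R): K1, R2, K7, K16, R18, R23 → +6.
Negative (D, E): D14, E15, E20 → −3.
Net charge = (+6) + (−3) = +3.

+3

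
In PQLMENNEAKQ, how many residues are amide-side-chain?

Only N (asparagine) and Q (glutamine) carry a side-chain carboxamide.
Matching residues: Q2, N6, N7, Q11.

4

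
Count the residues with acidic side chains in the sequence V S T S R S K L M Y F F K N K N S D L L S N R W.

1

Only D (aspartate) and E (glutamate) carry a side-chain carboxylic acid.
Matching residues: D18.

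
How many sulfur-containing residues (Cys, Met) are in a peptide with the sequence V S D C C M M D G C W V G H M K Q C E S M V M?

Matching residues: C4, C5, M6, M7, C10, M15, C18, M21, M23.

9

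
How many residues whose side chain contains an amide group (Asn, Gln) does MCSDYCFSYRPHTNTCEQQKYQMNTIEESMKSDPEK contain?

Matching residues: N14, Q18, Q19, Q22, N24.

5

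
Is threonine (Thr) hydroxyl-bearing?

Yes

S, T, and Y are the three residues with a side-chain hydroxyl.
Threonine is in this group.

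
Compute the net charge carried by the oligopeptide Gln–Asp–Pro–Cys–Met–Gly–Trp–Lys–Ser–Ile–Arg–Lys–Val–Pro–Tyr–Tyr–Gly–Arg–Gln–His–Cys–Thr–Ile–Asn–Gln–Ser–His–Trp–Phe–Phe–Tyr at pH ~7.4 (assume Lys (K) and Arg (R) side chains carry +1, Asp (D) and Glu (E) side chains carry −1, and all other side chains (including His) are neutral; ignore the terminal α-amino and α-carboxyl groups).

+3

Positive (K, R): Lys8, Arg11, Lys12, Arg18 → +4.
Negative (D, E): Asp2 → −1.
Net charge = (+4) + (−1) = +3.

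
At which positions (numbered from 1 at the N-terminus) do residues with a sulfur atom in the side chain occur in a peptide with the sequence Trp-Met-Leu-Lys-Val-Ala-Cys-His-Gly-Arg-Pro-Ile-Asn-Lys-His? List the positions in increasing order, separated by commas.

The sulfur-bearing residues are cysteine (–SH) and methionine (–S–CH₃).
Matching residues: Met2, Cys7.

2, 7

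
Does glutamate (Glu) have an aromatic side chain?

No

Phenylalanine (F), tryptophan (W), and tyrosine (Y) have aromatic ring side chains.
Glutamate is not in this group.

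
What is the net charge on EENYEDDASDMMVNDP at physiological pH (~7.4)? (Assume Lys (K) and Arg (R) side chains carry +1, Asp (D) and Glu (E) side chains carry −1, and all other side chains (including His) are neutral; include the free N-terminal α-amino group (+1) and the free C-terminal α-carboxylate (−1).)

Positive (K, R): none → +0.
Negative (D, E): E1, E2, E5, D6, D7, D10, D15 → −7.
The N-terminus (+1) and C-terminus (−1) cancel.
Net charge = (+0) + (−7) = −7.

-7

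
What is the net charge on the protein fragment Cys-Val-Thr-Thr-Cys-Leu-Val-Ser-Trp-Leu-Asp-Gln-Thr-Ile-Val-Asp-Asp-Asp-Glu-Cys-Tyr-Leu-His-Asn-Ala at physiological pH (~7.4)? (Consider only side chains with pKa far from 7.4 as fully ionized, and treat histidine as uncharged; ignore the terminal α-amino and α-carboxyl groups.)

-5

The side chains ionized at physiological pH are Lys/Arg (+1) and Asp/Glu (−1); with His treated as neutral, nothing else contributes.
Positive (K, R): none → +0.
Negative (D, E): Asp11, Asp16, Asp17, Asp18, Glu19 → −5.
Net charge = (+0) + (−5) = −5.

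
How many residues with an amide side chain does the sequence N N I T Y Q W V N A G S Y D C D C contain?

4

Asparagine (N) and glutamine (Q) have uncharged amide side chains.
Matching residues: N1, N2, Q6, N9.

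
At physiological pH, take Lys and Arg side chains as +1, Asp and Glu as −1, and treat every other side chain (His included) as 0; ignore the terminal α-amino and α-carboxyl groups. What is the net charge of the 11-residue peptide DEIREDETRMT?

Positive (K, R): R4, R9 → +2.
Negative (D, E): D1, E2, E5, D6, E7 → −5.
Net charge = (+2) + (−5) = −3.

-3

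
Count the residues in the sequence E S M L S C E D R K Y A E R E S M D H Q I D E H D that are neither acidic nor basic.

11

Acidic: D, E. Basic: K, R, H. All other residues are neither.
Matching residues: S2, M3, L4, S5, C6, Y11, A12, S16, M17, Q20, I21.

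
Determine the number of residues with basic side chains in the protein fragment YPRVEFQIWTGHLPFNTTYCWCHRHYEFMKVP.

6

Lysine (K), arginine (R), and histidine (H) have basic, nitrogen-containing side chains.
Matching residues: R3, H12, H23, R24, H25, K30.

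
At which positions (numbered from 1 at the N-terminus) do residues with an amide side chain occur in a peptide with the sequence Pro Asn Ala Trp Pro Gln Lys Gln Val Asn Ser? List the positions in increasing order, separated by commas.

The amide-side-chain residues are Asn (N) and Gln (Q).
Matching residues: Asn2, Gln6, Gln8, Asn10.

2, 6, 8, 10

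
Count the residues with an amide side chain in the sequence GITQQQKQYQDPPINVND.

Only N (asparagine) and Q (glutamine) carry a side-chain carboxamide.
Matching residues: Q4, Q5, Q6, Q8, Q10, N15, N17.

7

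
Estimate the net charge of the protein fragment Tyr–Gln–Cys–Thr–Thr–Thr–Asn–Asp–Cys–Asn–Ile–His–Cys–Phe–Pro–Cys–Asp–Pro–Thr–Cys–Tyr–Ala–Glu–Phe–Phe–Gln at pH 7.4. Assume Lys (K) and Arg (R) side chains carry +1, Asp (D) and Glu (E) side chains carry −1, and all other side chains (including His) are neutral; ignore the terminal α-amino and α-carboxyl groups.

Positive (K, R): none → +0.
Negative (D, E): Asp8, Asp17, Glu23 → −3.
Net charge = (+0) + (−3) = −3.

-3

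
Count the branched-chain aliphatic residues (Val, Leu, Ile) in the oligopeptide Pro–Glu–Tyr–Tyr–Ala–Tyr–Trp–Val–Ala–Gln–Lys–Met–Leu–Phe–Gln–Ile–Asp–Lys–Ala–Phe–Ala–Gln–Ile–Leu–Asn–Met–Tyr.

5

Matching residues: Val8, Leu13, Ile16, Ile23, Leu24.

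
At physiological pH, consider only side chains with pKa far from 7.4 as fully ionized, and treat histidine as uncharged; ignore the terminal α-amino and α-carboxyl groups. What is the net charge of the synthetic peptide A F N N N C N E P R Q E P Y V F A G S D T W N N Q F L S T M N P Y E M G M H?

-3

At pH ~7.4 the Lys and Arg side chains are protonated (+1), the Asp and Glu side chains are deprotonated (−1), and with His taken as neutral all other side chains carry no charge.
Positive (K, R): R10 → +1.
Negative (D, E): E8, E12, D20, E34 → −4.
Net charge = (+1) + (−4) = −3.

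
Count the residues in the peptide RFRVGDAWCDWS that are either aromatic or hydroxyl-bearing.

Aromatic: F, W, Y. Hydroxyl-bearing: S, T, Y.
Aromatic residues here: F2, W8, W11 (3).
Hydroxyl-bearing residues here: S12 (1).
(Y belongs to both groups, but none appear in this sequence.) Total = 3 + 1 = 4.

4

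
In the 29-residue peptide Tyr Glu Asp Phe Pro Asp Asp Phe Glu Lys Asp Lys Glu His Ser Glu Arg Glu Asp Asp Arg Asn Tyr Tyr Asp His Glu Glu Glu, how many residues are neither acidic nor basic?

8

Acidic: D, E. Basic: K, R, H. All other residues are neither.
Matching residues: Tyr1, Phe4, Pro5, Phe8, Ser15, Asn22, Tyr23, Tyr24.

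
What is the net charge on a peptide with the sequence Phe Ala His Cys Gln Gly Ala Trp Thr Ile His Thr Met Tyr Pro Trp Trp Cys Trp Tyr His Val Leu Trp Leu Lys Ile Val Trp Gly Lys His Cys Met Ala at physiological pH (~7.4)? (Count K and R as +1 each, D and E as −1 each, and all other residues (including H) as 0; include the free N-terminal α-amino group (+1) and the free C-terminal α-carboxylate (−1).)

+2

Positive (K, R): Lys26, Lys31 → +2.
Negative (D, E): none → −0.
The N-terminus (+1) and C-terminus (−1) cancel.
Net charge = (+2) + (−0) = +2.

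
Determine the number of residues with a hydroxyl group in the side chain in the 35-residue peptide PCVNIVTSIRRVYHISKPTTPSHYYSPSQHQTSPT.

Serine (S), threonine (T), and tyrosine (Y) each carry a hydroxyl group on the side chain.
Matching residues: T7, S8, Y13, S16, T19, T20, S22, Y24, Y25, S26, S28, T32, S33, T35.

14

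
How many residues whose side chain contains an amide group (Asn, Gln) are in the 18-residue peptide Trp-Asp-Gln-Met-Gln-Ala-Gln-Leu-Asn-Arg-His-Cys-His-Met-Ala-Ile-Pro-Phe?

Matching residues: Gln3, Gln5, Gln7, Asn9.

4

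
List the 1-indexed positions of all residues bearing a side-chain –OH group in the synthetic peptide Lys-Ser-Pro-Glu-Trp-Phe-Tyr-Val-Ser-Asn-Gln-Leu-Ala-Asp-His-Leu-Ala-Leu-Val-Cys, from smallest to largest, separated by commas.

The –OH-bearing residues are Ser, Thr (aliphatic alcohols), and Tyr (phenol).
Matching residues: Ser2, Tyr7, Ser9.

2, 7, 9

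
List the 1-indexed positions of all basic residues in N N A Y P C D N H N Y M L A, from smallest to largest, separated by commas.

9

The basic amino acids are Lys (K), Arg (R), and His (H).
Matching residues: H9.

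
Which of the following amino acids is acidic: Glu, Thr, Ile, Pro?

Glu

Aspartate (D) and glutamate (E) have carboxylic-acid side chains and are the acidic amino acids.
Of the listed options, only Glu belongs to this group.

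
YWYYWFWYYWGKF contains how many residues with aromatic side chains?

11

Phenylalanine (F), tryptophan (W), and tyrosine (Y) have aromatic ring side chains.
Matching residues: Y1, W2, Y3, Y4, W5, F6, W7, Y8, Y9, W10, F13.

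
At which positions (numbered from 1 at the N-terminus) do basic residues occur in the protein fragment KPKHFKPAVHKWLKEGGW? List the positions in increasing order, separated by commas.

Lysine (K), arginine (R), and histidine (H) have basic, nitrogen-containing side chains.
Matching residues: K1, K3, H4, K6, H10, K11, K14.

1, 3, 4, 6, 10, 11, 14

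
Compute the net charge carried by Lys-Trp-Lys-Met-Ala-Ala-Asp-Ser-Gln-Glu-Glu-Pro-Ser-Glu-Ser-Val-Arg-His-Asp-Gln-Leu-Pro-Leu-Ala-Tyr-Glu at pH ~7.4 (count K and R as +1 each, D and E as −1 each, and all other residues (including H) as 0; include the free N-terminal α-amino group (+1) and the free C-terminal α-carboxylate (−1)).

Positive (K, R): Lys1, Lys3, Arg17 → +3.
Negative (D, E): Asp7, Glu10, Glu11, Glu14, Asp19, Glu26 → −6.
The N-terminus (+1) and C-terminus (−1) cancel.
Net charge = (+3) + (−6) = −3.

-3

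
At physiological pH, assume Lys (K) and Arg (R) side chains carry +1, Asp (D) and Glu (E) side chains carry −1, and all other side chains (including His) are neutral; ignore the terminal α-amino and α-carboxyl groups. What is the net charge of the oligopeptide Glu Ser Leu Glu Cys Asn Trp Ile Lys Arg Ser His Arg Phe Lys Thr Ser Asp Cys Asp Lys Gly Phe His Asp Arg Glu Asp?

-1

Positive (K, R): Lys9, Arg10, Arg13, Lys15, Lys21, Arg26 → +6.
Negative (D, E): Glu1, Glu4, Asp18, Asp20, Asp25, Glu27, Asp28 → −7.
Net charge = (+6) + (−7) = −1.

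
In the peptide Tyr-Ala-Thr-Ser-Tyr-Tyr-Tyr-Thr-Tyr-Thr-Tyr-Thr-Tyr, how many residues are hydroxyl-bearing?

12

The –OH-bearing residues are Ser, Thr (aliphatic alcohols), and Tyr (phenol).
Matching residues: Tyr1, Thr3, Ser4, Tyr5, Tyr6, Tyr7, Thr8, Tyr9, Thr10, Tyr11, Thr12, Tyr13.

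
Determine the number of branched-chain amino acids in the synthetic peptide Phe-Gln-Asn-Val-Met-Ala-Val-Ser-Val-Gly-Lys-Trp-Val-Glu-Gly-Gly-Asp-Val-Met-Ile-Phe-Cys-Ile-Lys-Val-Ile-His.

V, L, and I make up the branched-chain aliphatic group.
Matching residues: Val4, Val7, Val9, Val13, Val18, Ile20, Ile23, Val25, Ile26.

9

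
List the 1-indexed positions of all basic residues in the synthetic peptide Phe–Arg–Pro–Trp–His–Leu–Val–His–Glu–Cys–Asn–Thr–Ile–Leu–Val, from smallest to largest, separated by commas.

2, 5, 8

K, R, and H are the three residues with basic side chains (ε-amine, guanidinium, and imidazole respectively).
Matching residues: Arg2, His5, His8.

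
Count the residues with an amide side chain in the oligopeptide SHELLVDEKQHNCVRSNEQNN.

6

Only N (asparagine) and Q (glutamine) carry a side-chain carboxamide.
Matching residues: Q10, N12, N17, Q19, N20, N21.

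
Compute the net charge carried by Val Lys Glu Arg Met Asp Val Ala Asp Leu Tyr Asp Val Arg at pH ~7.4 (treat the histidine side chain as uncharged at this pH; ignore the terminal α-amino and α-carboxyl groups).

The side chains ionized at physiological pH are Lys/Arg (+1) and Asp/Glu (−1); with His treated as neutral, nothing else contributes.
Positive (K, R): Lys2, Arg4, Arg14 → +3.
Negative (D, E): Glu3, Asp6, Asp9, Asp12 → −4.
Net charge = (+3) + (−4) = −1.

-1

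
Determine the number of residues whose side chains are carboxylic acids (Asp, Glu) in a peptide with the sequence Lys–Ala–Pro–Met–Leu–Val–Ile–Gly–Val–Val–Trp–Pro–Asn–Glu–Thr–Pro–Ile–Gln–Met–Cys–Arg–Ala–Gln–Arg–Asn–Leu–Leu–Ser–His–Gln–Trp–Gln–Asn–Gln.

1

Matching residues: Glu14.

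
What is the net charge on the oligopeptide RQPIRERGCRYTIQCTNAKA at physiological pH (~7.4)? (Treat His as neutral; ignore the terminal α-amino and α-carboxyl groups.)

Near pH 7.4, K and R contribute +1 each, D and E contribute −1 each, and every other side chain (His included, as stated) is uncharged.
Positive (K, R): R1, R5, R7, R10, K19 → +5.
Negative (D, E): E6 → −1.
Net charge = (+5) + (−1) = +4.

+4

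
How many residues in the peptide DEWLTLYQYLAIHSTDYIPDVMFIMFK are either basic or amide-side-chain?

3

Basic: H, K, R. Amide-side-chain: N, Q.
Basic residues here: H13, K27 (2).
Amide-side-chain residues here: Q8 (1).
The two groups share no amino acid, so total = 2 + 1 = 3.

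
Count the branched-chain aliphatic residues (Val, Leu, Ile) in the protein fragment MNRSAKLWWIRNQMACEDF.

Matching residues: L7, I10.

2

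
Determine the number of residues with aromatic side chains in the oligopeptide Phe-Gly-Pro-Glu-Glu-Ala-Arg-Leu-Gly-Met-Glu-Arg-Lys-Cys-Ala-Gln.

Phenylalanine (F), tryptophan (W), and tyrosine (Y) have aromatic ring side chains.
Matching residues: Phe1.

1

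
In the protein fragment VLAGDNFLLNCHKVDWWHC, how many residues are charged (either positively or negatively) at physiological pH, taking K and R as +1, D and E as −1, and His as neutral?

Charged side chains at pH ~7.4: K, R (positive); D, E (negative).
Matching residues: D5, K13, D15.

3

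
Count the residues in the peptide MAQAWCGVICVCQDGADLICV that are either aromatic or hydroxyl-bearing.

Aromatic: F, W, Y. Hydroxyl-bearing: S, T, Y.
Aromatic residues here: W5 (1).
Hydroxyl-bearing residues here: none (0).
(Y belongs to both groups, but none appear in this sequence.) Total = 1 + 0 = 1.

1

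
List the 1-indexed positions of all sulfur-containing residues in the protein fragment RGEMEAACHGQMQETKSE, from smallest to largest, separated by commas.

4, 8, 12

Only Cys (C) and Met (M) have a sulfur atom in the side chain.
Matching residues: M4, C8, M12.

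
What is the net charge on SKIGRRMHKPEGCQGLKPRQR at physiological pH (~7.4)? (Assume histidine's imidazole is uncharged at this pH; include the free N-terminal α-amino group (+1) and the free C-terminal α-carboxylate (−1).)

The side chains ionized at physiological pH are Lys/Arg (+1) and Asp/Glu (−1); with His treated as neutral, nothing else contributes.
Positive (K, R): K2, R5, R6, K9, K17, R19, R21 → +7.
Negative (D, E): E11 → −1.
The N-terminus (+1) and C-terminus (−1) cancel.
Net charge = (+7) + (−1) = +6.

+6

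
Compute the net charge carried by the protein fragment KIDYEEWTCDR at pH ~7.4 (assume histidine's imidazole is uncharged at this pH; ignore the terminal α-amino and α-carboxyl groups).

-2

At pH ~7.4 the Lys and Arg side chains are protonated (+1), the Asp and Glu side chains are deprotonated (−1), and with His taken as neutral all other side chains carry no charge.
Positive (K, R): K1, R11 → +2.
Negative (D, E): D3, E5, E6, D10 → −4.
Net charge = (+2) + (−4) = −2.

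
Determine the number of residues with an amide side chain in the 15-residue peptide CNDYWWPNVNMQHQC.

5

Only N (asparagine) and Q (glutamine) carry a side-chain carboxamide.
Matching residues: N2, N8, N10, Q12, Q14.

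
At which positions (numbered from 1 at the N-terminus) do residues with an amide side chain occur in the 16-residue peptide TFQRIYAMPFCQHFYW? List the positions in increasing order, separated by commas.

3, 12

Only N (asparagine) and Q (glutamine) carry a side-chain carboxamide.
Matching residues: Q3, Q12.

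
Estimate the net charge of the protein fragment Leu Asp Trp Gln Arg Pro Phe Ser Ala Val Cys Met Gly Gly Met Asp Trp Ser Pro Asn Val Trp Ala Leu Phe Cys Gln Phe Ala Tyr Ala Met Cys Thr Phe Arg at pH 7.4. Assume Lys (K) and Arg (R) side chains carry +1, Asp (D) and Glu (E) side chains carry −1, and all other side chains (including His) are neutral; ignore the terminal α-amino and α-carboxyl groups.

0

Positive (K, R): Arg5, Arg36 → +2.
Negative (D, E): Asp2, Asp16 → −2.
Net charge = (+2) + (−2) = 0.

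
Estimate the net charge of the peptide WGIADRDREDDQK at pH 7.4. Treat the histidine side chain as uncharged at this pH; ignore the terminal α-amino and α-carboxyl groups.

-2

Near pH 7.4, K and R contribute +1 each, D and E contribute −1 each, and every other side chain (His included, as stated) is uncharged.
Positive (K, R): R6, R8, K13 → +3.
Negative (D, E): D5, D7, E9, D10, D11 → −5.
Net charge = (+3) + (−5) = −2.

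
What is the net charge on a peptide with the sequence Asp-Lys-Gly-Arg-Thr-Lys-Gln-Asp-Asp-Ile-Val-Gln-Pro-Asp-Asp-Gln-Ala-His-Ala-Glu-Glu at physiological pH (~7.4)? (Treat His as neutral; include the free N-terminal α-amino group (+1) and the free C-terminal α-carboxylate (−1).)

The side chains ionized at physiological pH are Lys/Arg (+1) and Asp/Glu (−1); with His treated as neutral, nothing else contributes.
Positive (K, R): Lys2, Arg4, Lys6 → +3.
Negative (D, E): Asp1, Asp8, Asp9, Asp14, Asp15, Glu20, Glu21 → −7.
The N-terminus (+1) and C-terminus (−1) cancel.
Net charge = (+3) + (−7) = −4.

-4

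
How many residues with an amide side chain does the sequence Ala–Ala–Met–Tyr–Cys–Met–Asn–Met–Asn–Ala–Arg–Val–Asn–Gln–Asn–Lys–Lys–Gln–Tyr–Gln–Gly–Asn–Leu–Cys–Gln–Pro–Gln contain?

10

The amide-side-chain residues are Asn (N) and Gln (Q).
Matching residues: Asn7, Asn9, Asn13, Gln14, Asn15, Gln18, Gln20, Asn22, Gln25, Gln27.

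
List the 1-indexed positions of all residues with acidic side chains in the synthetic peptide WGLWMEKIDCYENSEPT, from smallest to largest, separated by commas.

Aspartate (D) and glutamate (E) have carboxylic-acid side chains and are the acidic amino acids.
Matching residues: E6, D9, E12, E15.

6, 9, 12, 15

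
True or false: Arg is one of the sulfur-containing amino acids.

The sulfur-bearing residues are cysteine (–SH) and methionine (–S–CH₃).
Arginine is not in this group.

False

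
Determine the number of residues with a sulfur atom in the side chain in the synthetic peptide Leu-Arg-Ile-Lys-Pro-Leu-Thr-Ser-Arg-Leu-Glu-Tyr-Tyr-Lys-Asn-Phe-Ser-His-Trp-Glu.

Only Cys (C) and Met (M) have a sulfur atom in the side chain.
None of the 20 residues belong to this group.

0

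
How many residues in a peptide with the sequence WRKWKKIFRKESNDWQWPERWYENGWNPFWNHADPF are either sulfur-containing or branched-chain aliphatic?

1

Sulfur-containing: C, M. Branched-chain aliphatic: I, L, V.
Sulfur-containing residues here: none (0).
Branched-chain aliphatic residues here: I7 (1).
The two groups share no amino acid, so total = 0 + 1 = 1.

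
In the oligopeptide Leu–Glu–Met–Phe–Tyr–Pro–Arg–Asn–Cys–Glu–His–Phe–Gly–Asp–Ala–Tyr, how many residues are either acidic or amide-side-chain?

4

Acidic: D, E. Amide-side-chain: N, Q.
Acidic residues here: Glu2, Glu10, Asp14 (3).
Amide-side-chain residues here: Asn8 (1).
The two groups share no amino acid, so total = 3 + 1 = 4.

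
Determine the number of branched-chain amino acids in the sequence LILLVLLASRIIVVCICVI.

Valine (V), leucine (L), and isoleucine (I) are the branched-chain amino acids.
Matching residues: L1, I2, L3, L4, V5, L6, L7, I11, I12, V13, V14, I16, V18, I19.

14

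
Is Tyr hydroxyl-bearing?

Yes

S, T, and Y are the three residues with a side-chain hydroxyl.
Tyrosine is in this group.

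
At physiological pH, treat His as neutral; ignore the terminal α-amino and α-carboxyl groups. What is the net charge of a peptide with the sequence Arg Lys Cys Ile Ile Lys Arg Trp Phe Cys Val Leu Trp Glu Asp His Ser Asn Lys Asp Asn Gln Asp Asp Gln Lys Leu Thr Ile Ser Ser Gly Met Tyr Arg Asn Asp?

At pH ~7.4 the Lys and Arg side chains are protonated (+1), the Asp and Glu side chains are deprotonated (−1), and with His taken as neutral all other side chains carry no charge.
Positive (K, R): Arg1, Lys2, Lys6, Arg7, Lys19, Lys26, Arg35 → +7.
Negative (D, E): Glu14, Asp15, Asp20, Asp23, Asp24, Asp37 → −6.
Net charge = (+7) + (−6) = +1.

+1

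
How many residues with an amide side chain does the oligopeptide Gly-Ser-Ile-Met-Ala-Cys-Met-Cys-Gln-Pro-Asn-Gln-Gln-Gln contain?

5

Asparagine (N) and glutamine (Q) have uncharged amide side chains.
Matching residues: Gln9, Asn11, Gln12, Gln13, Gln14.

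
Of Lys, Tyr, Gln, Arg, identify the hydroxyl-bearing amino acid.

S, T, and Y are the three residues with a side-chain hydroxyl.
Of the listed options, only Tyr belongs to this group.

Tyr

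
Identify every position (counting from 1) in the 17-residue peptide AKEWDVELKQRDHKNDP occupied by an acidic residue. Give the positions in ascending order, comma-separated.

3, 5, 7, 12, 16

Matching residues: E3, D5, E7, D12, D16.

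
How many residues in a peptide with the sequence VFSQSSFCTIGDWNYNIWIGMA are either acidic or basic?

Acidic: D, E. Basic: H, K, R.
Acidic residues here: D12 (1).
Basic residues here: none (0).
The two groups share no amino acid, so total = 1 + 0 = 1.

1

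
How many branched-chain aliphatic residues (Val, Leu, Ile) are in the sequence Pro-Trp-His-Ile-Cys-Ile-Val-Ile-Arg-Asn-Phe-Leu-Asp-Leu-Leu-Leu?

8

Matching residues: Ile4, Ile6, Val7, Ile8, Leu12, Leu14, Leu15, Leu16.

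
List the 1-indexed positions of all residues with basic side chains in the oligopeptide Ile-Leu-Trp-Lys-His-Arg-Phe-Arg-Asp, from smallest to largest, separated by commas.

Lysine (K), arginine (R), and histidine (H) have basic, nitrogen-containing side chains.
Matching residues: Lys4, His5, Arg6, Arg8.

4, 5, 6, 8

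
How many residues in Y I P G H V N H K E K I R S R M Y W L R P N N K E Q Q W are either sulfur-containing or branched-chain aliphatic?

Sulfur-containing: C, M. Branched-chain aliphatic: I, L, V.
Sulfur-containing residues here: M16 (1).
Branched-chain aliphatic residues here: I2, V6, I12, L19 (4).
The two groups share no amino acid, so total = 1 + 4 = 5.

5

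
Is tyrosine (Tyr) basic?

No

K, R, and H are the three residues with basic side chains (ε-amine, guanidinium, and imidazole respectively).
Tyrosine is not in this group.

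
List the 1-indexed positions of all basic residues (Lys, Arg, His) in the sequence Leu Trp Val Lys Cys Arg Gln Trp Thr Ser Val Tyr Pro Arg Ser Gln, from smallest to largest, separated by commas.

4, 6, 14

Matching residues: Lys4, Arg6, Arg14.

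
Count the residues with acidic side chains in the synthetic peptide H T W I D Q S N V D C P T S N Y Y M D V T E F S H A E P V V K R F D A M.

The acidic residues are Asp (D) and Glu (E), whose side chains end in a carboxylate group.
Matching residues: D5, D10, D19, E22, E27, D34.

6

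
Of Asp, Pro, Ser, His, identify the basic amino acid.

K, R, and H are the three residues with basic side chains (ε-amine, guanidinium, and imidazole respectively).
Of the listed options, only His belongs to this group.

His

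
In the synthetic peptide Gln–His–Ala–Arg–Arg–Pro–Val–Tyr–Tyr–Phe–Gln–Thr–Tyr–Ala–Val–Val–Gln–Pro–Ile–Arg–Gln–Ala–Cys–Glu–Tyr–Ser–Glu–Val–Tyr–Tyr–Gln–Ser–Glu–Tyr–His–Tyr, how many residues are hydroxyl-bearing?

Serine (S), threonine (T), and tyrosine (Y) each carry a hydroxyl group on the side chain.
Matching residues: Tyr8, Tyr9, Thr12, Tyr13, Tyr25, Ser26, Tyr29, Tyr30, Ser32, Tyr34, Tyr36.

11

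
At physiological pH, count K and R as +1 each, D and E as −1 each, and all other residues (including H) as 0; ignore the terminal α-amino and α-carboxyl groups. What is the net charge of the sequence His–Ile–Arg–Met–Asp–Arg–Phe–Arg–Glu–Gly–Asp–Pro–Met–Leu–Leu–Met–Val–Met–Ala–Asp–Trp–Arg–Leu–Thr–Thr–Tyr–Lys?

Positive (K, R): Arg3, Arg6, Arg8, Arg22, Lys27 → +5.
Negative (D, E): Asp5, Glu9, Asp11, Asp20 → −4.
Net charge = (+5) + (−4) = +1.

+1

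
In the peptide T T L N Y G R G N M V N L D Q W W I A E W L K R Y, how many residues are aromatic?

5

The aromatic amino acids are Phe (F, benzyl), Trp (W, indole), and Tyr (Y, phenol).
Matching residues: Y5, W16, W17, W21, Y25.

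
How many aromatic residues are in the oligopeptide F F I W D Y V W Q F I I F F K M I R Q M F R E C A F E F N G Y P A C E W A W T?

The aromatic amino acids are Phe (F, benzyl), Trp (W, indole), and Tyr (Y, phenol).
Matching residues: F1, F2, W4, Y6, W8, F10, F13, F14, F21, F26, F28, Y31, W36, W38.

14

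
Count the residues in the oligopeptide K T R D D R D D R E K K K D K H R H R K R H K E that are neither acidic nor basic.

1

Acidic: D, E. Basic: K, R, H. All other residues are neither.
Matching residues: T2.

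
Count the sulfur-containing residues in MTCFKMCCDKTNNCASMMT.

8

The sulfur-bearing residues are cysteine (–SH) and methionine (–S–CH₃).
Matching residues: M1, C3, M6, C7, C8, C14, M17, M18.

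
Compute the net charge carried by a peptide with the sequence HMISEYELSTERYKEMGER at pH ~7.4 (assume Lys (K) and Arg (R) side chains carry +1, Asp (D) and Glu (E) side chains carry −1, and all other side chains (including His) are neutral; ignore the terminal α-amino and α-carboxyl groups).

-2

Positive (K, R): R12, K14, R19 → +3.
Negative (D, E): E5, E7, E11, E15, E18 → −5.
Net charge = (+3) + (−5) = −2.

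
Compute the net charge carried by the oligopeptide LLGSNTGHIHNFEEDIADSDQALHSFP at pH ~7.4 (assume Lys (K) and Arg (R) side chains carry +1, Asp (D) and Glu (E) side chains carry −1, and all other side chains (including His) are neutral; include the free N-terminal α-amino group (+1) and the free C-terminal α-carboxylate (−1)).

-5

Positive (K, R): none → +0.
Negative (D, E): E13, E14, D15, D18, D20 → −5.
The N-terminus (+1) and C-terminus (−1) cancel.
Net charge = (+0) + (−5) = −5.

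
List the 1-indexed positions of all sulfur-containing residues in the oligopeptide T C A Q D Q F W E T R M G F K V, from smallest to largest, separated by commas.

2, 12

Only Cys (C) and Met (M) have a sulfur atom in the side chain.
Matching residues: C2, M12.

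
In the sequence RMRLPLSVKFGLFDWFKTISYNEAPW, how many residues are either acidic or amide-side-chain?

3

Acidic: D, E. Amide-side-chain: N, Q.
Acidic residues here: D14, E23 (2).
Amide-side-chain residues here: N22 (1).
The two groups share no amino acid, so total = 2 + 1 = 3.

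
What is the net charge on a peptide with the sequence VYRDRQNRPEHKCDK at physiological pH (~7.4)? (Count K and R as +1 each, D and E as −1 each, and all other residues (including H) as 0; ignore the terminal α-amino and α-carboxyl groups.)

Positive (K, R): R3, R5, R8, K12, K15 → +5.
Negative (D, E): D4, E10, D14 → −3.
Net charge = (+5) + (−3) = +2.

+2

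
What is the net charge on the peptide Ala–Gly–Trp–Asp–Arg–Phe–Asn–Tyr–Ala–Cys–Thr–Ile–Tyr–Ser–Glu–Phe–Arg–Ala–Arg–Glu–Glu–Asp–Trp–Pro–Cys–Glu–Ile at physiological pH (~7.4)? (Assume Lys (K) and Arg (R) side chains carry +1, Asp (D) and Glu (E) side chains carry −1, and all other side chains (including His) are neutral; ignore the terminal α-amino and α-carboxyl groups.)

-3

Positive (K, R): Arg5, Arg17, Arg19 → +3.
Negative (D, E): Asp4, Glu15, Glu20, Glu21, Asp22, Glu26 → −6.
Net charge = (+3) + (−6) = −3.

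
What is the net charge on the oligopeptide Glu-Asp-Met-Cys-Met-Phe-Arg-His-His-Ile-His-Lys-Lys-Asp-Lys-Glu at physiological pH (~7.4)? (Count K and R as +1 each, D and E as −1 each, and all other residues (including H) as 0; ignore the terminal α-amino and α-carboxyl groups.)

Positive (K, R): Arg7, Lys12, Lys13, Lys15 → +4.
Negative (D, E): Glu1, Asp2, Asp14, Glu16 → −4.
Net charge = (+4) + (−4) = 0.

0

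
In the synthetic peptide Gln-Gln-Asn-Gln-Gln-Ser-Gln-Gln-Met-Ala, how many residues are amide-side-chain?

7

The amide-side-chain residues are Asn (N) and Gln (Q).
Matching residues: Gln1, Gln2, Asn3, Gln4, Gln5, Gln7, Gln8.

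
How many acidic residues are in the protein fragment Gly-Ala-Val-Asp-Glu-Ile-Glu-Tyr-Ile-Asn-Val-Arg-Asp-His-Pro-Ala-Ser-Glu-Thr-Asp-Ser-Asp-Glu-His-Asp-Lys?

The acidic residues are Asp (D) and Glu (E), whose side chains end in a carboxylate group.
Matching residues: Asp4, Glu5, Glu7, Asp13, Glu18, Asp20, Asp22, Glu23, Asp25.

9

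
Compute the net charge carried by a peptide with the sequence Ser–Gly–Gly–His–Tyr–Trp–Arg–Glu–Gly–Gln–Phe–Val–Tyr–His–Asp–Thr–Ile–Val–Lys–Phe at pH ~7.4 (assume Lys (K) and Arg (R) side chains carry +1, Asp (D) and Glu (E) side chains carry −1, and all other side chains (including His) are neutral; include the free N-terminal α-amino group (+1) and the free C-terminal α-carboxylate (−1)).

Positive (K, R): Arg7, Lys19 → +2.
Negative (D, E): Glu8, Asp15 → −2.
The N-terminus (+1) and C-terminus (−1) cancel.
Net charge = (+2) + (−2) = 0.

0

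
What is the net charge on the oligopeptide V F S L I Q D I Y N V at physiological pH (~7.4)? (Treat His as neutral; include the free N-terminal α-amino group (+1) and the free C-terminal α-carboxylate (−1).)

-1

Near pH 7.4, K and R contribute +1 each, D and E contribute −1 each, and every other side chain (His included, as stated) is uncharged.
Positive (K, R): none → +0.
Negative (D, E): D7 → −1.
The N-terminus (+1) and C-terminus (−1) cancel.
Net charge = (+0) + (−1) = −1.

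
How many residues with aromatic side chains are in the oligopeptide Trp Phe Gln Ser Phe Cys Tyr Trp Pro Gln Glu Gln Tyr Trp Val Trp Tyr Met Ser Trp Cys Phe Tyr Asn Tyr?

Phenylalanine (F), tryptophan (W), and tyrosine (Y) have aromatic ring side chains.
Matching residues: Trp1, Phe2, Phe5, Tyr7, Trp8, Tyr13, Trp14, Trp16, Tyr17, Trp20, Phe22, Tyr23, Tyr25.

13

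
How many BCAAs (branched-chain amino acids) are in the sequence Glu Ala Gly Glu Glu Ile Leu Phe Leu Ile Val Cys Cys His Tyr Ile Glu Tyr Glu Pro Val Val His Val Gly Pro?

Valine (V), leucine (L), and isoleucine (I) are the branched-chain amino acids.
Matching residues: Ile6, Leu7, Leu9, Ile10, Val11, Ile16, Val21, Val22, Val24.

9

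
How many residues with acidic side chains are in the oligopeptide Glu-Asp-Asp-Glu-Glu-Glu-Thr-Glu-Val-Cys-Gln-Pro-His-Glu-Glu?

The acidic residues are Asp (D) and Glu (E), whose side chains end in a carboxylate group.
Matching residues: Glu1, Asp2, Asp3, Glu4, Glu5, Glu6, Glu8, Glu14, Glu15.

9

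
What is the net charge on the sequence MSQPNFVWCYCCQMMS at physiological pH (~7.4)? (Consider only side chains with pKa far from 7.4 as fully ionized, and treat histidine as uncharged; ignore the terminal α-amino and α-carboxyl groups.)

0

The side chains ionized at physiological pH are Lys/Arg (+1) and Asp/Glu (−1); with His treated as neutral, nothing else contributes.
Positive (K, R): none → +0.
Negative (D, E): none → −0.
Net charge = (+0) + (−0) = 0.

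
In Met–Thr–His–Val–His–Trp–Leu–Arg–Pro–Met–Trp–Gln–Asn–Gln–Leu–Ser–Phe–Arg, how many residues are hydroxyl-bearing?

2

S, T, and Y are the three residues with a side-chain hydroxyl.
Matching residues: Thr2, Ser16.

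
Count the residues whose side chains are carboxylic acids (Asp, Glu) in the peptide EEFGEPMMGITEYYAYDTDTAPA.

Matching residues: E1, E2, E5, E12, D17, D19.

6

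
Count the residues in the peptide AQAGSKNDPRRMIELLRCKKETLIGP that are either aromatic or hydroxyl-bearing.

2

Aromatic: F, W, Y. Hydroxyl-bearing: S, T, Y.
Aromatic residues here: none (0).
Hydroxyl-bearing residues here: S5, T22 (2).
(Y belongs to both groups, but none appear in this sequence.) Total = 0 + 2 = 2.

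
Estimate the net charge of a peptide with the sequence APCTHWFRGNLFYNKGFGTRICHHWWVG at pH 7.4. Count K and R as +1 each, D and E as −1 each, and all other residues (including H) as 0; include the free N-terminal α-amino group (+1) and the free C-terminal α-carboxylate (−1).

Positive (K, R): R8, K15, R20 → +3.
Negative (D, E): none → −0.
The N-terminus (+1) and C-terminus (−1) cancel.
Net charge = (+3) + (−0) = +3.

+3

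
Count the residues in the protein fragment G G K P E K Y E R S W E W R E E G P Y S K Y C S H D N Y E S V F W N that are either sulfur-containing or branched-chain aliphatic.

Sulfur-containing: C, M. Branched-chain aliphatic: I, L, V.
Sulfur-containing residues here: C23 (1).
Branched-chain aliphatic residues here: V31 (1).
The two groups share no amino acid, so total = 1 + 1 = 2.

2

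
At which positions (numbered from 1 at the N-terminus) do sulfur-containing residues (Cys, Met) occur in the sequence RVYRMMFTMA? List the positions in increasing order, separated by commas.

5, 6, 9

Matching residues: M5, M6, M9.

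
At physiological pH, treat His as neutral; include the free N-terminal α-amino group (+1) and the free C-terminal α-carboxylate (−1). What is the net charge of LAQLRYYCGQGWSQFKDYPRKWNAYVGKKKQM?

At pH ~7.4 the Lys and Arg side chains are protonated (+1), the Asp and Glu side chains are deprotonated (−1), and with His taken as neutral all other side chains carry no charge.
Positive (K, R): R5, K16, R20, K21, K28, K29, K30 → +7.
Negative (D, E): D17 → −1.
The N-terminus (+1) and C-terminus (−1) cancel.
Net charge = (+7) + (−1) = +6.

+6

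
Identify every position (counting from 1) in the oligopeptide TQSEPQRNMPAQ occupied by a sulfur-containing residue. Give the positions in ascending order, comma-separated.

9

Cysteine (C, thiol) and methionine (M, thioether) are the two sulfur-containing amino acids.
Matching residues: M9.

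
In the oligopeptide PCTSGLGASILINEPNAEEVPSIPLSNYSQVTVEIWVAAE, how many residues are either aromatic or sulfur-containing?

3

Aromatic: F, W, Y. Sulfur-containing: C, M.
Aromatic residues here: Y28, W36 (2).
Sulfur-containing residues here: C2 (1).
The two groups share no amino acid, so total = 2 + 1 = 3.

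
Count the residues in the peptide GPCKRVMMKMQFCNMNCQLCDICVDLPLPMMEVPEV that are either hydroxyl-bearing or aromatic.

Hydroxyl-bearing: S, T, Y. Aromatic: F, W, Y.
Hydroxyl-bearing residues here: none (0).
Aromatic residues here: F12 (1).
(Y belongs to both groups, but none appear in this sequence.) Total = 0 + 1 = 1.

1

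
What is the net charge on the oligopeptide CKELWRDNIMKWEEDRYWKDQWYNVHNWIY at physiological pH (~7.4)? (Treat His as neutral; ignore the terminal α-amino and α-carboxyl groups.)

Near pH 7.4, K and R contribute +1 each, D and E contribute −1 each, and every other side chain (His included, as stated) is uncharged.
Positive (K, R): K2, R6, K11, R16, K19 → +5.
Negative (D, E): E3, D7, E13, E14, D15, D20 → −6.
Net charge = (+5) + (−6) = −1.

-1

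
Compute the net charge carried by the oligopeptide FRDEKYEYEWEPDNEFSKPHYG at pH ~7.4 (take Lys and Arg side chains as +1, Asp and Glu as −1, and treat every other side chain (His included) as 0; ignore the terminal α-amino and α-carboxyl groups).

Positive (K, R): R2, K5, K18 → +3.
Negative (D, E): D3, E4, E7, E9, E11, D13, E15 → −7.
Net charge = (+3) + (−7) = −4.

-4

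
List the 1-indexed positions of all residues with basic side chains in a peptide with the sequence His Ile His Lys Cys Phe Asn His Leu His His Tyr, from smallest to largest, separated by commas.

1, 3, 4, 8, 10, 11

K, R, and H are the three residues with basic side chains (ε-amine, guanidinium, and imidazole respectively).
Matching residues: His1, His3, Lys4, His8, His10, His11.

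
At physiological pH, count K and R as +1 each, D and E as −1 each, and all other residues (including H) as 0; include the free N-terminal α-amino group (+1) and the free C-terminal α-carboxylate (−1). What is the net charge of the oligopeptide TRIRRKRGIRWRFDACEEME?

Positive (K, R): R2, R4, R5, K6, R7, R10, R12 → +7.
Negative (D, E): D14, E17, E18, E20 → −4.
The N-terminus (+1) and C-terminus (−1) cancel.
Net charge = (+7) + (−4) = +3.

+3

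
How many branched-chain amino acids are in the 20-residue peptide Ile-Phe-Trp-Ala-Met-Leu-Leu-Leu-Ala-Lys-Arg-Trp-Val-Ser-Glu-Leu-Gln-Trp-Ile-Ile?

The BCAAs are Val, Leu, and Ile — aliphatic side chains with a branch point.
Matching residues: Ile1, Leu6, Leu7, Leu8, Val13, Leu16, Ile19, Ile20.

8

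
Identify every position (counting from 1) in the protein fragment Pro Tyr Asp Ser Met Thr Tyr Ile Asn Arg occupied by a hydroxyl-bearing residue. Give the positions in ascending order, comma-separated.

2, 4, 6, 7

The –OH-bearing residues are Ser, Thr (aliphatic alcohols), and Tyr (phenol).
Matching residues: Tyr2, Ser4, Thr6, Tyr7.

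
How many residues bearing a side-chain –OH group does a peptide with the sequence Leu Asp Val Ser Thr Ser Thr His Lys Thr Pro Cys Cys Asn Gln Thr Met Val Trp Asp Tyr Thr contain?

Serine (S), threonine (T), and tyrosine (Y) each carry a hydroxyl group on the side chain.
Matching residues: Ser4, Thr5, Ser6, Thr7, Thr10, Thr16, Tyr21, Thr22.

8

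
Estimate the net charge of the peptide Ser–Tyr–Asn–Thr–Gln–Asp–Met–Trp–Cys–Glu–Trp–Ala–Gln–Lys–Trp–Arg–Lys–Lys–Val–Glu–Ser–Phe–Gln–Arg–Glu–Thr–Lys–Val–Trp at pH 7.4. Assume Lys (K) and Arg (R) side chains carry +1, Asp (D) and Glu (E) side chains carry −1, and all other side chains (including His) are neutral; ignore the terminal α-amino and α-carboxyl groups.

Positive (K, R): Lys14, Arg16, Lys17, Lys18, Arg24, Lys27 → +6.
Negative (D, E): Asp6, Glu10, Glu20, Glu25 → −4.
Net charge = (+6) + (−4) = +2.

+2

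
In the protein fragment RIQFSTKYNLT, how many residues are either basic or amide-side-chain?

4

Basic: H, K, R. Amide-side-chain: N, Q.
Basic residues here: R1, K7 (2).
Amide-side-chain residues here: Q3, N9 (2).
The two groups share no amino acid, so total = 2 + 2 = 4.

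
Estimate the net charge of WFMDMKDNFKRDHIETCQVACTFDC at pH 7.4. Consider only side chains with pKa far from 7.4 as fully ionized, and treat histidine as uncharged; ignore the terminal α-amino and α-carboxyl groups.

-2

Near pH 7.4, K and R contribute +1 each, D and E contribute −1 each, and every other side chain (His included, as stated) is uncharged.
Positive (K, R): K6, K10, R11 → +3.
Negative (D, E): D4, D7, D12, E15, D24 → −5.
Net charge = (+3) + (−5) = −2.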